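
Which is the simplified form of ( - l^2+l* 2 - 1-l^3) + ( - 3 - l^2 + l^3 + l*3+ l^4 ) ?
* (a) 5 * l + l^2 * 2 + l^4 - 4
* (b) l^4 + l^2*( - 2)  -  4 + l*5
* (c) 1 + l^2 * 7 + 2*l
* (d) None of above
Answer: b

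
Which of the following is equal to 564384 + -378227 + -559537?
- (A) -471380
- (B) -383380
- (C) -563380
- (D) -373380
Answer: D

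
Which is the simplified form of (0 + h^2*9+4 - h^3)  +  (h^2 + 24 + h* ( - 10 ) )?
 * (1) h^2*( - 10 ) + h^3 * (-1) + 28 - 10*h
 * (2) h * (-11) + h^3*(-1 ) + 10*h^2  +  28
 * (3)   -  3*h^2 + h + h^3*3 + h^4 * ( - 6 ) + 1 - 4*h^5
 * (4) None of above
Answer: 4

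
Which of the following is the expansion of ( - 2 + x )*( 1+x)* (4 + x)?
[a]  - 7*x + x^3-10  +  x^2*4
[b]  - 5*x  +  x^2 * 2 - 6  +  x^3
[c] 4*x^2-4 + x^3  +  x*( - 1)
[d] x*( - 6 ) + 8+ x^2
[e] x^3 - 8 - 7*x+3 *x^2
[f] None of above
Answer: f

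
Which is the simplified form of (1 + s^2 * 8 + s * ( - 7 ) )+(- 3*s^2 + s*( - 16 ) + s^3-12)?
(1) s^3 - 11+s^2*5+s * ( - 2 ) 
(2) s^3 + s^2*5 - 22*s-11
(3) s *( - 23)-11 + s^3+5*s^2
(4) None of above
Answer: 3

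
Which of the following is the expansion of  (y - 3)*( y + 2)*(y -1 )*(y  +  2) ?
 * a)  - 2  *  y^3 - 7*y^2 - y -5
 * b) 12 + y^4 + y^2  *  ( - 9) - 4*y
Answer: b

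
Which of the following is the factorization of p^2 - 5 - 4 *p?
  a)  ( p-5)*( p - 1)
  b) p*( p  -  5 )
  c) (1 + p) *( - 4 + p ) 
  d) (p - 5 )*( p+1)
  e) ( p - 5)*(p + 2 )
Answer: d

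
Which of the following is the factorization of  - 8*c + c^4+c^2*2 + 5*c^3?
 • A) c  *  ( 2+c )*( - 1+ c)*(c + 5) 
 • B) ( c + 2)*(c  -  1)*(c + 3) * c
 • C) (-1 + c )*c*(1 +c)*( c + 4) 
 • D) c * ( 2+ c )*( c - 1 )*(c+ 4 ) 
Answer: D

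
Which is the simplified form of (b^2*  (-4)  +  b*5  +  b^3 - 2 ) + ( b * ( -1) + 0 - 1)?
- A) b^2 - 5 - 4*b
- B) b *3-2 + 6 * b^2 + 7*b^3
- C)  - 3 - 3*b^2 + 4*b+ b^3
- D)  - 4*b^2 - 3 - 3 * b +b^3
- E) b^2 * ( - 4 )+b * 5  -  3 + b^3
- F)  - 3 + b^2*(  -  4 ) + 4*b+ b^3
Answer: F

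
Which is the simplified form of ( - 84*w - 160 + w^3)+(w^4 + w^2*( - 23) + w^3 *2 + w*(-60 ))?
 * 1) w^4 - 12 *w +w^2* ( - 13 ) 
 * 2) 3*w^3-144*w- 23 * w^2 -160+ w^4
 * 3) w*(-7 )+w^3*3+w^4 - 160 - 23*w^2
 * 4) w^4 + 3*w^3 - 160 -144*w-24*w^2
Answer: 2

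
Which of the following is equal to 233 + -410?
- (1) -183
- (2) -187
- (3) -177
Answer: 3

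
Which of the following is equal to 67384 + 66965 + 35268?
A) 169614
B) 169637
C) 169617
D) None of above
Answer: C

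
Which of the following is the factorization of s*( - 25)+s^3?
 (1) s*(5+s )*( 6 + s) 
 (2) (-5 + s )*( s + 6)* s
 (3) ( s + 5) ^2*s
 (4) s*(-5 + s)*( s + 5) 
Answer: 4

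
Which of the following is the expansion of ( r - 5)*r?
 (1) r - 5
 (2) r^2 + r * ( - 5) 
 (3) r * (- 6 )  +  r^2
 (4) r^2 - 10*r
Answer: 2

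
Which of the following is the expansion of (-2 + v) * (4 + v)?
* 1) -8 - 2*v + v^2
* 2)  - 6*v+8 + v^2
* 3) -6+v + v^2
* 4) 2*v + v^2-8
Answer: 4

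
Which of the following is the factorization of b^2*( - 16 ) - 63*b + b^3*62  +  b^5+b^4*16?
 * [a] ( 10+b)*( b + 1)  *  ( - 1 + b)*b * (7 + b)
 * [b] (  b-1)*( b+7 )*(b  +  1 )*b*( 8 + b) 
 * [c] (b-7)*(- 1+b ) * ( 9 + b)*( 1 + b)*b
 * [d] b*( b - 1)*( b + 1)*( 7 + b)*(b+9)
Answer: d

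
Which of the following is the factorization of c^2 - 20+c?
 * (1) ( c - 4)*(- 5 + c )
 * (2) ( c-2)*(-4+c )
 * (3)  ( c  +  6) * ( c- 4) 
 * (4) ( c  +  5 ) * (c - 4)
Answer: 4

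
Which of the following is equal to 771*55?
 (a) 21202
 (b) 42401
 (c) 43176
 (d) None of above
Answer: d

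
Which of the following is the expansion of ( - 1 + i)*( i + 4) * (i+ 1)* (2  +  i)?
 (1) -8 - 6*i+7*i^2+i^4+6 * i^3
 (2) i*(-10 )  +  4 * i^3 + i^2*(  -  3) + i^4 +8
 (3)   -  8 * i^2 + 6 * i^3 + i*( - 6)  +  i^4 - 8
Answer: 1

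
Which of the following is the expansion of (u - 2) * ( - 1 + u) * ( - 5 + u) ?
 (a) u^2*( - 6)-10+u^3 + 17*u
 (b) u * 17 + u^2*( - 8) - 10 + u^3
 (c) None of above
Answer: b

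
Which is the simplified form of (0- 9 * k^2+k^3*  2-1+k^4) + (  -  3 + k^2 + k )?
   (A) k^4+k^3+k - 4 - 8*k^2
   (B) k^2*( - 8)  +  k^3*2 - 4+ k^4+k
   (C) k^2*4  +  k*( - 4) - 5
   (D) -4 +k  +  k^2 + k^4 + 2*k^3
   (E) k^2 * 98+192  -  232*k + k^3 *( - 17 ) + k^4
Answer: B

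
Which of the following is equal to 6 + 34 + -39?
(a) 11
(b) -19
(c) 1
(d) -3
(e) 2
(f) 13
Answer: c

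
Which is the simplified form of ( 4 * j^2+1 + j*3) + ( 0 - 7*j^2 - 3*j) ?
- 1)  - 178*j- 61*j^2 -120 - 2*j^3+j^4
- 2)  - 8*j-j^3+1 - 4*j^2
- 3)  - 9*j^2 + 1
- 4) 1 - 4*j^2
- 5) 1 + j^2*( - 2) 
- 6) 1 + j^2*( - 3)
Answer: 6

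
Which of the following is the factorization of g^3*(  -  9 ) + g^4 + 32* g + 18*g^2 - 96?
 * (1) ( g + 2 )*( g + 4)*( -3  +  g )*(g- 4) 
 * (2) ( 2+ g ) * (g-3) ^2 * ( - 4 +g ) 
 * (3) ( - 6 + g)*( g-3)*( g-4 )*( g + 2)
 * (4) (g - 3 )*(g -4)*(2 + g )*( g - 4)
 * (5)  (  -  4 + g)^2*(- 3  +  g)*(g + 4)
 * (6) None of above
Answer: 4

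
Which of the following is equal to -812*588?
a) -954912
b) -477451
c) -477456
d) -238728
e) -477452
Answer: c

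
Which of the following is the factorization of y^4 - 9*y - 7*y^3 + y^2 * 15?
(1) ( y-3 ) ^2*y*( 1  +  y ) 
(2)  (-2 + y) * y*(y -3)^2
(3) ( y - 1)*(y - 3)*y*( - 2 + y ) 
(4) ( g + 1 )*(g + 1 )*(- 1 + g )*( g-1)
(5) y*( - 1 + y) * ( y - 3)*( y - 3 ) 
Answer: 5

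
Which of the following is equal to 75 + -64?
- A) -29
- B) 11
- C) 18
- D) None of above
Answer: B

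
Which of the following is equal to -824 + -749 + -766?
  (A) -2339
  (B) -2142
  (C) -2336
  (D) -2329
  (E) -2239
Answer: A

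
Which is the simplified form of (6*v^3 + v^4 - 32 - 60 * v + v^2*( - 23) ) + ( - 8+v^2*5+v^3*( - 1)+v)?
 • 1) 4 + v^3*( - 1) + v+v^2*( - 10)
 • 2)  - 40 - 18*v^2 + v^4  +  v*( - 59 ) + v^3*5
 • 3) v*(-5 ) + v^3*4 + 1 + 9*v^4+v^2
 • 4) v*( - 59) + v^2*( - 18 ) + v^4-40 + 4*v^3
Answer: 2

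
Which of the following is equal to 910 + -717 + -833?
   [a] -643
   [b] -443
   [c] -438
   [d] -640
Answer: d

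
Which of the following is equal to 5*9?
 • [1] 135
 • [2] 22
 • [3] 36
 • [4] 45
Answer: 4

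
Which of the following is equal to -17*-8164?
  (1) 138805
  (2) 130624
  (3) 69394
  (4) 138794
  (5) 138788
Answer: 5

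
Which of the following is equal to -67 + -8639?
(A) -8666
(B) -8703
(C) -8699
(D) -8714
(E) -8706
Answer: E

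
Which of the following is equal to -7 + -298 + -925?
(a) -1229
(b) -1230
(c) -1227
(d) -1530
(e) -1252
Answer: b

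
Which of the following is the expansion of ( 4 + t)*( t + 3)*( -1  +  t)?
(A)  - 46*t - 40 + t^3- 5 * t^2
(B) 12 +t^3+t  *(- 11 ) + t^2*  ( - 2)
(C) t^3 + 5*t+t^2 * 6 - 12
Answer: C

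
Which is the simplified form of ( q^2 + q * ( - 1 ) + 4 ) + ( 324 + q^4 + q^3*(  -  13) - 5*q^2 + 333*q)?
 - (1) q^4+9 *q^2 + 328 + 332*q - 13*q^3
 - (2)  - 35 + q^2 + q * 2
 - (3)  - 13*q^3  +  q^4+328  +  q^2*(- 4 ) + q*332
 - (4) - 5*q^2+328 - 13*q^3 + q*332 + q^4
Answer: 3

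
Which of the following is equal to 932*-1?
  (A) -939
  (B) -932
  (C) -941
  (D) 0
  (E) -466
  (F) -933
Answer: B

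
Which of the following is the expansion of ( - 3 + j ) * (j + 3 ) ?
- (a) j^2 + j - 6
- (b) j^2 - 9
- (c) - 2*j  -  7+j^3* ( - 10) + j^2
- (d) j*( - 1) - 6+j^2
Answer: b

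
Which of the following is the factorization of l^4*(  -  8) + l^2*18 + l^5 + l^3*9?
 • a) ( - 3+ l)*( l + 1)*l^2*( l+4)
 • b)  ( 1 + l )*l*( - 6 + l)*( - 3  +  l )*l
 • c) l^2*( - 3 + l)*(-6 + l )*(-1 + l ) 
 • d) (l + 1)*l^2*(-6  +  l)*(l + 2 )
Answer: b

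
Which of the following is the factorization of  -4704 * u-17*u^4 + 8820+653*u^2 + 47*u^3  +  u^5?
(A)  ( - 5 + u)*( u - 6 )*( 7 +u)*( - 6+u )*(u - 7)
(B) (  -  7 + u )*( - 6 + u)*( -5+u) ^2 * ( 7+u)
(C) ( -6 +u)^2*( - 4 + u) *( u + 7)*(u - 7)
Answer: A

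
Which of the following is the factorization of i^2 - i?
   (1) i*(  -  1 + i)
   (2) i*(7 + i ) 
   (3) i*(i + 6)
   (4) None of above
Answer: 1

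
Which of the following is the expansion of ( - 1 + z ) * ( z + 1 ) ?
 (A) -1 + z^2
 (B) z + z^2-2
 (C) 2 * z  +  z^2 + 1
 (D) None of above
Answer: A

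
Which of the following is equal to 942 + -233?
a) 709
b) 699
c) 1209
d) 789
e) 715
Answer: a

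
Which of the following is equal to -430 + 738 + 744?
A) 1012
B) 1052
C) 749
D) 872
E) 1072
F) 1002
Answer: B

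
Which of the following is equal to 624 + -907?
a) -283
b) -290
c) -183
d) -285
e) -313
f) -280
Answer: a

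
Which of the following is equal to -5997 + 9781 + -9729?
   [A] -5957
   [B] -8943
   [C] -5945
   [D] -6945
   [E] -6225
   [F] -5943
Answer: C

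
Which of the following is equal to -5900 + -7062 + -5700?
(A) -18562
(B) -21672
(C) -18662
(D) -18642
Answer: C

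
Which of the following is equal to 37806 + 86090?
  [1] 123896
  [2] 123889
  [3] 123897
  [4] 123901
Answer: 1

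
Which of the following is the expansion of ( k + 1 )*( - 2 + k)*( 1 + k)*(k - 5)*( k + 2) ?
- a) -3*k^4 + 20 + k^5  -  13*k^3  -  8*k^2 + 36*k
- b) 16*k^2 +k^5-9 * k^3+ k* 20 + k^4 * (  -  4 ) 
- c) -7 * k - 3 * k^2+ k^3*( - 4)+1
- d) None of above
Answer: d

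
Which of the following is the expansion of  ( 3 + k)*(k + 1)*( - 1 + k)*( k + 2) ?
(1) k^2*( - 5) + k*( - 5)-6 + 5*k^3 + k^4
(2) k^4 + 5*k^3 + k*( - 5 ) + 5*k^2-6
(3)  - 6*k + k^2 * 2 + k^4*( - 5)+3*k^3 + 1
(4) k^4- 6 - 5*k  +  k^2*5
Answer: 2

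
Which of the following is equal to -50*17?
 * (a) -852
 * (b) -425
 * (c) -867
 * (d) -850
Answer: d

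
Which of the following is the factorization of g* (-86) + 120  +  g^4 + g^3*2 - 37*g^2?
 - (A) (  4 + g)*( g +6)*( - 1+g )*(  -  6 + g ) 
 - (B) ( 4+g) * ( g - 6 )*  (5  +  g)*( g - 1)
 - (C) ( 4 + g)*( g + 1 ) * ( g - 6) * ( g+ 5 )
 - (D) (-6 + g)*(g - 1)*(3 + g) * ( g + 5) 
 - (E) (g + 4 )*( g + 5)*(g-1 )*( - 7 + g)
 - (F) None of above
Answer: B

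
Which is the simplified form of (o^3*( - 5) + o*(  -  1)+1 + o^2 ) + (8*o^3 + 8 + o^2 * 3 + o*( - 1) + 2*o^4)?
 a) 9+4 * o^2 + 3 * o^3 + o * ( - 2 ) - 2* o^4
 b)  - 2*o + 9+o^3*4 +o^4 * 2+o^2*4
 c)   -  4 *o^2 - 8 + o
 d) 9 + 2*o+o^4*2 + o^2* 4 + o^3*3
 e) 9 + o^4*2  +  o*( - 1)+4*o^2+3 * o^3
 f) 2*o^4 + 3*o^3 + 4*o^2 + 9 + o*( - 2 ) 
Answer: f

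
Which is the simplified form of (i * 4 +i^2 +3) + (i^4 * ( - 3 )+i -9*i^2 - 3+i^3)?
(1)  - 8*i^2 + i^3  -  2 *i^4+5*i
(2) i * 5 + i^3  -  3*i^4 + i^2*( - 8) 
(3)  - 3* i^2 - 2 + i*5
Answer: 2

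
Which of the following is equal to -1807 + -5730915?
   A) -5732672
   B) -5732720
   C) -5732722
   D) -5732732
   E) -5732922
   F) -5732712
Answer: C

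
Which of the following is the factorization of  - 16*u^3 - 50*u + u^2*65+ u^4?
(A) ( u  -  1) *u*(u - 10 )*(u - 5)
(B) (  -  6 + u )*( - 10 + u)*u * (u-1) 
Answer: A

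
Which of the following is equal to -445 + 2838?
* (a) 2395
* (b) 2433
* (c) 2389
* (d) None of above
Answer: d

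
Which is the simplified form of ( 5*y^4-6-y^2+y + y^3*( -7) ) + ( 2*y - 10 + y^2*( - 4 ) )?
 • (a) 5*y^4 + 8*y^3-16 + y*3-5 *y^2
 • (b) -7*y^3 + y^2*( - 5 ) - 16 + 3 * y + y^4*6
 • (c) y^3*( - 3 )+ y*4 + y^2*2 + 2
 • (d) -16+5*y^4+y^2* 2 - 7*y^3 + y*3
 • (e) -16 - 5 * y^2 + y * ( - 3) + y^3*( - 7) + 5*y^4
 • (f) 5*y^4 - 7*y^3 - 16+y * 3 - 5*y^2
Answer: f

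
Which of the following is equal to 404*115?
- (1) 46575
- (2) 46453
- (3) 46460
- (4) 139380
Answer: 3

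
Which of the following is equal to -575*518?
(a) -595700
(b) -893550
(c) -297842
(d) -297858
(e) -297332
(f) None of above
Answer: f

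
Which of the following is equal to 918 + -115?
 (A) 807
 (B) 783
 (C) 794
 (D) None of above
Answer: D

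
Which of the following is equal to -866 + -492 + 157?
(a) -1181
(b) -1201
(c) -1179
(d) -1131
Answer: b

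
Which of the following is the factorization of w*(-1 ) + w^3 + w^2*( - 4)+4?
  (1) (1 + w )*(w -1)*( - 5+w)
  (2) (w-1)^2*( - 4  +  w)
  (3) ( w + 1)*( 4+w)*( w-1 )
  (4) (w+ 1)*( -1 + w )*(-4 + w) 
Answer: 4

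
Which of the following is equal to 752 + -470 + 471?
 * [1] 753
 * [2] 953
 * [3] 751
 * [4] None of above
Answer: 1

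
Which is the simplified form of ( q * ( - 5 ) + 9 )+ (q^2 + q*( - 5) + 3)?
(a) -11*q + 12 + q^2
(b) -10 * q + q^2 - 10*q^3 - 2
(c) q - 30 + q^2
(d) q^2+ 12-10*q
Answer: d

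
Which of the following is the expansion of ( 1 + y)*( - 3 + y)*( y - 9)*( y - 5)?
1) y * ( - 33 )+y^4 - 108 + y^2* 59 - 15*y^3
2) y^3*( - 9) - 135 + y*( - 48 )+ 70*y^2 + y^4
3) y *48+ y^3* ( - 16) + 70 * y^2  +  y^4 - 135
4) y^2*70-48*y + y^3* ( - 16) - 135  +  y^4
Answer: 4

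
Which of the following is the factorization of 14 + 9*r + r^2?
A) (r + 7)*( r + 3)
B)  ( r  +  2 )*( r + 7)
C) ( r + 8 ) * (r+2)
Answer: B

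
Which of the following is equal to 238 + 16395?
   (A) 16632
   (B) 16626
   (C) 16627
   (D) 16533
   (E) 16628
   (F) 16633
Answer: F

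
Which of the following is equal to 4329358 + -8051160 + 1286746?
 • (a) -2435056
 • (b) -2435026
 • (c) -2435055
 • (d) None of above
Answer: a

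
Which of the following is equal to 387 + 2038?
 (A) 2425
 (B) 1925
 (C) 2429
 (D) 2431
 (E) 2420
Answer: A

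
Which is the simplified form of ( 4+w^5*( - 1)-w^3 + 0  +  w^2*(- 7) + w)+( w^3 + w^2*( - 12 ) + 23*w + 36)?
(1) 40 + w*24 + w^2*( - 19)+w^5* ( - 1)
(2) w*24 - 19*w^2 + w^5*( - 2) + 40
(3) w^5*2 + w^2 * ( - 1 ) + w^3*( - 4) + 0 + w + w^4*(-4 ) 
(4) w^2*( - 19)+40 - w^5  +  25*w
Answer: 1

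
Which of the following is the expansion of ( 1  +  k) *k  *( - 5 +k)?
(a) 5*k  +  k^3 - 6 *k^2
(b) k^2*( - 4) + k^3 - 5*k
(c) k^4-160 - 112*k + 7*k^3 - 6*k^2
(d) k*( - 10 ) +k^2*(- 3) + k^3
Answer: b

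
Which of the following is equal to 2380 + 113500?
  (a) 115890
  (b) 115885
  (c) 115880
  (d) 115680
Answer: c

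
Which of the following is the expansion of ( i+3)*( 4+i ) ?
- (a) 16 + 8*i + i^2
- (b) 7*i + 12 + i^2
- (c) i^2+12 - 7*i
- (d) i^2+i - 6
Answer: b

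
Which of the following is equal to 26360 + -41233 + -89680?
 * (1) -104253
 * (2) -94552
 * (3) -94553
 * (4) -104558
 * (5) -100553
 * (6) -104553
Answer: 6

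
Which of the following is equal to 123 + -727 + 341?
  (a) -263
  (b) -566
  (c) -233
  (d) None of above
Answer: a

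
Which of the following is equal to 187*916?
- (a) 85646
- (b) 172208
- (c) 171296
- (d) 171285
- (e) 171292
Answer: e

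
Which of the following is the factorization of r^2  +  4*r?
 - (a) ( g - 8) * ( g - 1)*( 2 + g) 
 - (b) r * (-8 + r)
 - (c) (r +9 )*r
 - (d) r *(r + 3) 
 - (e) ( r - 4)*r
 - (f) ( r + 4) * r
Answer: f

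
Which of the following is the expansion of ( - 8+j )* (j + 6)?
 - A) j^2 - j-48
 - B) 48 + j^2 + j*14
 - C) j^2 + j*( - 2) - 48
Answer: C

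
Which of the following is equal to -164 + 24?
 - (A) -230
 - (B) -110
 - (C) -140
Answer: C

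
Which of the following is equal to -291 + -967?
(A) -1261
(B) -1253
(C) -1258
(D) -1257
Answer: C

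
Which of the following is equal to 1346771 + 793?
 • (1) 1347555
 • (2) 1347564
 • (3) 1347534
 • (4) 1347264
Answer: 2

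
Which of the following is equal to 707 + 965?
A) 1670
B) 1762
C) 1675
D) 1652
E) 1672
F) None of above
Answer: E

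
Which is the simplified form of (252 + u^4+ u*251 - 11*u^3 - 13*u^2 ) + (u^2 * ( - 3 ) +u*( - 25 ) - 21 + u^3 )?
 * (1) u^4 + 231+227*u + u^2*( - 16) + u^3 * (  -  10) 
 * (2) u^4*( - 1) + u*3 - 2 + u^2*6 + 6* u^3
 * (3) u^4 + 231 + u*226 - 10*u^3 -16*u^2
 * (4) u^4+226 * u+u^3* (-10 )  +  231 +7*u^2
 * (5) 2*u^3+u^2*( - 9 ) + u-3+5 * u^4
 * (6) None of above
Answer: 3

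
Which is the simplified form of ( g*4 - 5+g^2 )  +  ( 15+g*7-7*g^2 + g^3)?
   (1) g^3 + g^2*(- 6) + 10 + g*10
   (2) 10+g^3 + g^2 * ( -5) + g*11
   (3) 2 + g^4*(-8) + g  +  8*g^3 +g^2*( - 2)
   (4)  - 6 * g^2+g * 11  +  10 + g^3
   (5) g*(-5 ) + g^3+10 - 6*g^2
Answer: 4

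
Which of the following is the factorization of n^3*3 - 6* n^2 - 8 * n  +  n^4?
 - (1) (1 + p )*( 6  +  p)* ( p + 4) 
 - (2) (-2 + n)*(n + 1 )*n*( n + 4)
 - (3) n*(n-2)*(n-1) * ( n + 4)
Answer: 2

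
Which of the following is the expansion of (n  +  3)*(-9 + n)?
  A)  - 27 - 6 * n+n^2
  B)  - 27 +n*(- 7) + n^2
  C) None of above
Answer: A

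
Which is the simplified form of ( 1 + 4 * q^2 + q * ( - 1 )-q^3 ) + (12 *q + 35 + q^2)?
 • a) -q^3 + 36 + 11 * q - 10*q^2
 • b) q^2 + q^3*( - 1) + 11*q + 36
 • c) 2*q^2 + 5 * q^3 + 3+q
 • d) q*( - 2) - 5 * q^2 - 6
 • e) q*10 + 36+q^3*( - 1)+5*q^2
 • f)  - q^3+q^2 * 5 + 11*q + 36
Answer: f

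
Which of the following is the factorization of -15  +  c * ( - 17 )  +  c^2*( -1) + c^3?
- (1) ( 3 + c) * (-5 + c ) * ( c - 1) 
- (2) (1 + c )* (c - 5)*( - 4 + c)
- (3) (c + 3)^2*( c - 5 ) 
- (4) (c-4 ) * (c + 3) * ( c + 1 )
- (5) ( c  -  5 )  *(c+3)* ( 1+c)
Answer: 5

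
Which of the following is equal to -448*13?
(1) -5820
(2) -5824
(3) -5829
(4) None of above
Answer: 2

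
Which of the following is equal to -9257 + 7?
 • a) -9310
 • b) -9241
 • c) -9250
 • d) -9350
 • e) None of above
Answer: c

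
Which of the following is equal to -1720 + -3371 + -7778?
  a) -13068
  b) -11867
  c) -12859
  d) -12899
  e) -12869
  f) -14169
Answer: e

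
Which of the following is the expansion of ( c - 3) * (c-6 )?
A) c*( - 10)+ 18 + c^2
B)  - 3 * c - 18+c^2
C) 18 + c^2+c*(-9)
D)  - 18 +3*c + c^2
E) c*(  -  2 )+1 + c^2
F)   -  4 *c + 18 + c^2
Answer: C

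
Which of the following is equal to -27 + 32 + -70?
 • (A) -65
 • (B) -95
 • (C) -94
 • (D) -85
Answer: A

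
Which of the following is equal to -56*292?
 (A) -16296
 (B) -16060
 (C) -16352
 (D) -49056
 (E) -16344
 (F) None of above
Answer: C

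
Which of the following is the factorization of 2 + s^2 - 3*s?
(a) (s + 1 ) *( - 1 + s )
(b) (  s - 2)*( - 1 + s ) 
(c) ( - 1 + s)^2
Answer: b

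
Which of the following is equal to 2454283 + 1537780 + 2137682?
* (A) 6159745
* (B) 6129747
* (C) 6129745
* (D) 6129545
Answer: C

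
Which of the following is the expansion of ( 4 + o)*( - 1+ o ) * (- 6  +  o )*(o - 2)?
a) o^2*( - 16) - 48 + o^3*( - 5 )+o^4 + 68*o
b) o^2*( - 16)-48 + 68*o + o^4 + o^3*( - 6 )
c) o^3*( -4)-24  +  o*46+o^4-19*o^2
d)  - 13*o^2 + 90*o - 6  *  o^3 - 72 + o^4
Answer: a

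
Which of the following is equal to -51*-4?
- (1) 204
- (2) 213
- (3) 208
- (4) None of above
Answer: 1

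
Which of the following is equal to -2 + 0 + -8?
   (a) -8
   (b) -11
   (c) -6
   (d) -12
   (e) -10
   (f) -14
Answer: e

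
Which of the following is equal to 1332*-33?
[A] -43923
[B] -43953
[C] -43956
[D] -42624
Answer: C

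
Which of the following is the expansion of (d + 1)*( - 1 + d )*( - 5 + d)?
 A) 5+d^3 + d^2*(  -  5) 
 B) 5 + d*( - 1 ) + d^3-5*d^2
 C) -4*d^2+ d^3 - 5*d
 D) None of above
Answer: B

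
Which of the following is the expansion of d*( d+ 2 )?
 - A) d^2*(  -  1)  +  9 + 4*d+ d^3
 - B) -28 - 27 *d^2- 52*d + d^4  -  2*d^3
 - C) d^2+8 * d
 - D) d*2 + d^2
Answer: D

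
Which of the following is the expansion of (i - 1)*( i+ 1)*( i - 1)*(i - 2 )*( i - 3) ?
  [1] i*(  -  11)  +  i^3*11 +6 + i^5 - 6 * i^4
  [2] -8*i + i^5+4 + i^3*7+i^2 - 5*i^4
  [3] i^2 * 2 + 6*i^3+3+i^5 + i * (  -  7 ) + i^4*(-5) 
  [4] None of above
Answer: 4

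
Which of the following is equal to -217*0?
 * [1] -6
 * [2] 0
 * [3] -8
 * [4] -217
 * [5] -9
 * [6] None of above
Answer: 2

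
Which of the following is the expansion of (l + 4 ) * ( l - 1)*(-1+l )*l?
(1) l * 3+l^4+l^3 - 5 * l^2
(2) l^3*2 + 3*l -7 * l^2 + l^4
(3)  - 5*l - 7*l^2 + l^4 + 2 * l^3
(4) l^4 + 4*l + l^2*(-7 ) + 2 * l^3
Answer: 4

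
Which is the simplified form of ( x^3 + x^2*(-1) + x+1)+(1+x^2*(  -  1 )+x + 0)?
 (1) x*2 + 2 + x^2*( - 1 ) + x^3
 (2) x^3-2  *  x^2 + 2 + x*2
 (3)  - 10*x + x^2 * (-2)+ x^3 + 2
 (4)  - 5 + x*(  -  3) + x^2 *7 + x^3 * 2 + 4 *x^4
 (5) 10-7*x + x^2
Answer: 2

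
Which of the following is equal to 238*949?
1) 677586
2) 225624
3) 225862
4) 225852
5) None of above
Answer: 3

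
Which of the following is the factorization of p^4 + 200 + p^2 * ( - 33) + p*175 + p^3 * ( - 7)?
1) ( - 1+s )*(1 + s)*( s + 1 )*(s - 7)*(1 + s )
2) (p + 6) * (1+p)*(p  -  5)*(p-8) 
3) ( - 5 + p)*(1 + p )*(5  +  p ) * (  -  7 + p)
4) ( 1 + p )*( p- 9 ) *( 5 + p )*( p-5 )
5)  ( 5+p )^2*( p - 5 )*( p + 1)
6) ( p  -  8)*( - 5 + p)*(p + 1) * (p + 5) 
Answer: 6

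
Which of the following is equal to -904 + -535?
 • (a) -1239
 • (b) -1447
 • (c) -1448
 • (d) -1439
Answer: d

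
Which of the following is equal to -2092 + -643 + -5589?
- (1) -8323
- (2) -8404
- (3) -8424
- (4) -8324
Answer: 4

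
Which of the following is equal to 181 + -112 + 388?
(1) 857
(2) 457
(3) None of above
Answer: 2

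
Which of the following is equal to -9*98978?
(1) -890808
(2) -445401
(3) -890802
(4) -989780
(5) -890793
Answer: 3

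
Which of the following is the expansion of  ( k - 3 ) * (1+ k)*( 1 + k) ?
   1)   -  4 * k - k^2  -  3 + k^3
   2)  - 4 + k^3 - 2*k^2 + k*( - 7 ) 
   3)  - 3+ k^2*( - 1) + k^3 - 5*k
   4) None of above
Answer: 3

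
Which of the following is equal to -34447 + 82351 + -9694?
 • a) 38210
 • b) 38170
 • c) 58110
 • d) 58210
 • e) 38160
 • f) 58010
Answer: a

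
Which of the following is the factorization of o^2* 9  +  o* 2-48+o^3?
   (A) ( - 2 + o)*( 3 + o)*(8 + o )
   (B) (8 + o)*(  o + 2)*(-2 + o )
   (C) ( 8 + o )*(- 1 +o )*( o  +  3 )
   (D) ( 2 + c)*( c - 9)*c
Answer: A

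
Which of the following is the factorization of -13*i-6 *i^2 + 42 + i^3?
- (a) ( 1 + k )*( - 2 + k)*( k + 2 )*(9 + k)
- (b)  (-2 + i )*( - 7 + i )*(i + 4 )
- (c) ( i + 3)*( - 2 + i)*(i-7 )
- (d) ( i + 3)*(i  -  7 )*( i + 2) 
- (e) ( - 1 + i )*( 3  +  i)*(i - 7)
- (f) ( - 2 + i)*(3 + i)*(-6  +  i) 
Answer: c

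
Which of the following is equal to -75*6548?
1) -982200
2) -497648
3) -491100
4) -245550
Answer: 3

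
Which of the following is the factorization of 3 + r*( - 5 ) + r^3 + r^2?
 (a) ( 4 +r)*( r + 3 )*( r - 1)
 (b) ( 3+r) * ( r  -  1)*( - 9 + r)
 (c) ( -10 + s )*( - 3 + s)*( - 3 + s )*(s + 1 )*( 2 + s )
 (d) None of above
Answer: d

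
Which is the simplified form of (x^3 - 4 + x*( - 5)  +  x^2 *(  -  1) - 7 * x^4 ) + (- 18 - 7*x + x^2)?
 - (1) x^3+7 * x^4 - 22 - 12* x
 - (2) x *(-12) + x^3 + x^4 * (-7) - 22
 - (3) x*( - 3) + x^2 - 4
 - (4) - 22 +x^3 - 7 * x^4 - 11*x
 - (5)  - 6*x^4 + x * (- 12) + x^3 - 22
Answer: 2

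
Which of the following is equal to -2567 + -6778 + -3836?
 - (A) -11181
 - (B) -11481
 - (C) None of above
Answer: C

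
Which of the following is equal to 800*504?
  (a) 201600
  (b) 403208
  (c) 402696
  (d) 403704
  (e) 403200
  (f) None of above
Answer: e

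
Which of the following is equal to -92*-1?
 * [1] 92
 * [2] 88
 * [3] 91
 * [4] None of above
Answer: 1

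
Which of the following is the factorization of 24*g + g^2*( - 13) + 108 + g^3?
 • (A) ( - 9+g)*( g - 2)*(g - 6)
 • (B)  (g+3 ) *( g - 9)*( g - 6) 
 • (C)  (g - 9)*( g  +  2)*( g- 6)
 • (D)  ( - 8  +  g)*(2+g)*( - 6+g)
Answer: C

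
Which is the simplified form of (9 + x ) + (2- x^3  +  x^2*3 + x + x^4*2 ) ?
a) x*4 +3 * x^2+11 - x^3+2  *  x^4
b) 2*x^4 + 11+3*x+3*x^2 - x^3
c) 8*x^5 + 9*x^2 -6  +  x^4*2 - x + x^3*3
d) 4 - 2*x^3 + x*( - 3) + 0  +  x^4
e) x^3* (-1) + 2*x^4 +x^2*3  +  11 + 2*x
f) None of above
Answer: e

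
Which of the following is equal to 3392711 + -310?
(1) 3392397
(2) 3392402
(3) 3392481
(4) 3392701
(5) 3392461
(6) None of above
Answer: 6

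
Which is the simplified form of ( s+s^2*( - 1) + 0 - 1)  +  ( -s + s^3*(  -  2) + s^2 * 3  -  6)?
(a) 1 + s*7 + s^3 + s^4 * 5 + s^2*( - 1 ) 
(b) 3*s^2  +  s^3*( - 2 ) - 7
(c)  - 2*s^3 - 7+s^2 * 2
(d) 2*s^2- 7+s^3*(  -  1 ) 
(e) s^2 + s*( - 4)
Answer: c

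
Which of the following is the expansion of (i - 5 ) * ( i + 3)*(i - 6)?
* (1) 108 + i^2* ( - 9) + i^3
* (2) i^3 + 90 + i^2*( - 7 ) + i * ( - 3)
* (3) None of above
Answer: 3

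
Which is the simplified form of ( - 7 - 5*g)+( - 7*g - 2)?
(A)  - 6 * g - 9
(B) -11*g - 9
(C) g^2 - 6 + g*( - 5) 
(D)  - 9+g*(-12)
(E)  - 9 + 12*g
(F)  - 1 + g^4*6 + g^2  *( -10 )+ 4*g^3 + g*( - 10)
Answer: D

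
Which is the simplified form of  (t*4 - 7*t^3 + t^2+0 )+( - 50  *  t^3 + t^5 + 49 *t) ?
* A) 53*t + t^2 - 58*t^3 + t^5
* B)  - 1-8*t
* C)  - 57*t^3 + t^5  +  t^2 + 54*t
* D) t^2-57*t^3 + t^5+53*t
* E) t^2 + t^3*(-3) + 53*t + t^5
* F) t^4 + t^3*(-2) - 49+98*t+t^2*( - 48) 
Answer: D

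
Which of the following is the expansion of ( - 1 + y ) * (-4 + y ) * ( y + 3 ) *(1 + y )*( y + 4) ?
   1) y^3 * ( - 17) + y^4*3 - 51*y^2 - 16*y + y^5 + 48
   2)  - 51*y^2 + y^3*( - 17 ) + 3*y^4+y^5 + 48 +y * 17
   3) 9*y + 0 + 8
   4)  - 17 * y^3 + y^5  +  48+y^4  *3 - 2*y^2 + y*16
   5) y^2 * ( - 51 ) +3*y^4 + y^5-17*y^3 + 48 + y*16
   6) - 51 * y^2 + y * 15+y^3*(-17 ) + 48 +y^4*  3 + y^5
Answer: 5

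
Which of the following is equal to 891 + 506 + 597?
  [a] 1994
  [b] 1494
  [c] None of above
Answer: a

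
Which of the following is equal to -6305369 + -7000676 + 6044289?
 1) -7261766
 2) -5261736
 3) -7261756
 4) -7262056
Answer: 3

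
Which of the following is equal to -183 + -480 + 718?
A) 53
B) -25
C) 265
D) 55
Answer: D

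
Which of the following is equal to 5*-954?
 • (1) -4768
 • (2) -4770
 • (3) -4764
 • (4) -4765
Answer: 2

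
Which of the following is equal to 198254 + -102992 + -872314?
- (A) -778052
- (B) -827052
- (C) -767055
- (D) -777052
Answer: D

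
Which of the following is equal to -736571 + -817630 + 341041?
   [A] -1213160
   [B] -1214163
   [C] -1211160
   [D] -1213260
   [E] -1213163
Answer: A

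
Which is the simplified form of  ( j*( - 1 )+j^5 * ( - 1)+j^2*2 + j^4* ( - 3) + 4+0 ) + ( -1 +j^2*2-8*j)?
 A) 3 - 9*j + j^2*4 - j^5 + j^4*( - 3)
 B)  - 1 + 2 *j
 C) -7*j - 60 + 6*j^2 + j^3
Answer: A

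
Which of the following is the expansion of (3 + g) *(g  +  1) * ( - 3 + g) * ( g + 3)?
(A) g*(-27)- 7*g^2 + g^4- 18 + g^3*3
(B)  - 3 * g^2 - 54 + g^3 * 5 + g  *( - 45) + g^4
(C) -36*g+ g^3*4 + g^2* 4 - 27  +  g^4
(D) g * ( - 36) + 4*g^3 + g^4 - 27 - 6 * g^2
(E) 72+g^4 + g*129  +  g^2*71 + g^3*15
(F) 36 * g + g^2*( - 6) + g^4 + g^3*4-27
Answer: D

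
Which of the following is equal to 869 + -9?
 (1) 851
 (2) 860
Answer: 2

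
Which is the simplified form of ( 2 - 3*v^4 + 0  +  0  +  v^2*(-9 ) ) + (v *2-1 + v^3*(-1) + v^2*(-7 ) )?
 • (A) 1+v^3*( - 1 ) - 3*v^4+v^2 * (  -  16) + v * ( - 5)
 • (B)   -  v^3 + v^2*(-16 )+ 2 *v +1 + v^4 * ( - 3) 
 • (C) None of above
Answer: B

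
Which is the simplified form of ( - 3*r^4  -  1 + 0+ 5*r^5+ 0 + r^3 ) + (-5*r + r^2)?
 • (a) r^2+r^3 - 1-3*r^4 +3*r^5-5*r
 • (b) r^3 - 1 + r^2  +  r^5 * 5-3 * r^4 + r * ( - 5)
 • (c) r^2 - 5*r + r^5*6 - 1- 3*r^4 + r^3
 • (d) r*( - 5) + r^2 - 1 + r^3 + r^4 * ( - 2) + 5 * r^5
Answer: b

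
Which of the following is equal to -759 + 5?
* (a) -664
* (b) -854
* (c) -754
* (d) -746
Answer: c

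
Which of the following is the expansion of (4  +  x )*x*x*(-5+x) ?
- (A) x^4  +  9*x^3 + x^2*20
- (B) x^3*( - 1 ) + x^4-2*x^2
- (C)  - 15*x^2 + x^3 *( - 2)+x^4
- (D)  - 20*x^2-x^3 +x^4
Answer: D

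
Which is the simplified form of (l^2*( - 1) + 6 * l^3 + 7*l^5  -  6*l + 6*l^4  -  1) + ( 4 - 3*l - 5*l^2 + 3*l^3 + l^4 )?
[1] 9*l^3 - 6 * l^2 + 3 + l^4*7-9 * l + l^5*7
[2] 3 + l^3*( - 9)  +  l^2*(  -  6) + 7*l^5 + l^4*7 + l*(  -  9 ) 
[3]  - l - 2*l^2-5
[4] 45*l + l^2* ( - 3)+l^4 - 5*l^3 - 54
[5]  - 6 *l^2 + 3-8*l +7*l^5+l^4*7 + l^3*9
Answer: 1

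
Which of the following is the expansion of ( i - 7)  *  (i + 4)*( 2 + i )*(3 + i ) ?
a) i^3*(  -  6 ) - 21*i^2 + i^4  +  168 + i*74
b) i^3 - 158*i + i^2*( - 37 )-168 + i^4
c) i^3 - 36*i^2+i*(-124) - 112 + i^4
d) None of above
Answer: d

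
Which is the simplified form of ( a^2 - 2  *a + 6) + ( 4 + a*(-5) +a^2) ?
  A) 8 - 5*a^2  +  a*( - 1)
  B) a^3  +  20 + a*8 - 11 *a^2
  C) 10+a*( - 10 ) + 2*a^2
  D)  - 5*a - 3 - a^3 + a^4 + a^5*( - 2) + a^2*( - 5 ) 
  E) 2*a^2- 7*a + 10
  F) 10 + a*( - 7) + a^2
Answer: E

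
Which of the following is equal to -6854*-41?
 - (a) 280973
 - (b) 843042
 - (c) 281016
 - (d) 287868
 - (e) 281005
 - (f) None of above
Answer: f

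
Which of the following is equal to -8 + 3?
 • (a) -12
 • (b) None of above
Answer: b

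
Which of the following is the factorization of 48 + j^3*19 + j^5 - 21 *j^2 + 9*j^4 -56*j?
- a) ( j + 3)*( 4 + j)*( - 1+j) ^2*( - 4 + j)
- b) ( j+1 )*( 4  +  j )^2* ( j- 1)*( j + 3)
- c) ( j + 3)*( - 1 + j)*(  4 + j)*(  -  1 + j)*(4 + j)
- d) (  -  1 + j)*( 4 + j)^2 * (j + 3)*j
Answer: c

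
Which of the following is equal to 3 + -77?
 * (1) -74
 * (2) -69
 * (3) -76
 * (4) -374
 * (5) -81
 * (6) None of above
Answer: 1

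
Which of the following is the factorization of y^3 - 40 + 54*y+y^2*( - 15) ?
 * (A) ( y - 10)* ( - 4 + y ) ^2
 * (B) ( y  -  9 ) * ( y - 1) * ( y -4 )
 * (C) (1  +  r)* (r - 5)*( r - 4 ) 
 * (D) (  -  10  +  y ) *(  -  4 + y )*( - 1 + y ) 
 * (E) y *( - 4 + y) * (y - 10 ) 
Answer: D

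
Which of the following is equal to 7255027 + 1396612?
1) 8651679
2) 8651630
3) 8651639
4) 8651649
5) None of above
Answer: 3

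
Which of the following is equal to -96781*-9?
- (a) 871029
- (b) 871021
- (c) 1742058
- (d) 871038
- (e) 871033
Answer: a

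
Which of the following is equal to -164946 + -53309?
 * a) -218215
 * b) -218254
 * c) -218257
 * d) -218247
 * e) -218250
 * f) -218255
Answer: f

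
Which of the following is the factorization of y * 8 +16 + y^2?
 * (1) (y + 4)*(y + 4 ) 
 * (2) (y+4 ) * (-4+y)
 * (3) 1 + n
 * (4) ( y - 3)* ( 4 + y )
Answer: 1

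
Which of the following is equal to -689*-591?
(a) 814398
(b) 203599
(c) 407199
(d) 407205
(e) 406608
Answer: c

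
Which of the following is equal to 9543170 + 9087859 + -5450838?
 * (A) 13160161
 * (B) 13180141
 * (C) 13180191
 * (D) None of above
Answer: C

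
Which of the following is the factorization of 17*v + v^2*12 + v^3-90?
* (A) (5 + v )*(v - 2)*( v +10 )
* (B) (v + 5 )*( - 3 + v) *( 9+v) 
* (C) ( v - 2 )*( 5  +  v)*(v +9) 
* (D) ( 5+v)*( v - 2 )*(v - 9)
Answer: C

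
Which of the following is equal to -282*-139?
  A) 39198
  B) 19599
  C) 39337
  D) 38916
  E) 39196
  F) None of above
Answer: A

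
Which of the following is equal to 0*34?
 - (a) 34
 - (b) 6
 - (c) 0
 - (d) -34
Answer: c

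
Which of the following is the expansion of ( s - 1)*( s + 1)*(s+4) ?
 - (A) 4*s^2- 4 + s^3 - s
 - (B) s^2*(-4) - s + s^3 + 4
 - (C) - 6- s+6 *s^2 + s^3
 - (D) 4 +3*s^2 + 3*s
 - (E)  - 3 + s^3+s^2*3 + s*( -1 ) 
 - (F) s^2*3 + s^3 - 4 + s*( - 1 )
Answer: A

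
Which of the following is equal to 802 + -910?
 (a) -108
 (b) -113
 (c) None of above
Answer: a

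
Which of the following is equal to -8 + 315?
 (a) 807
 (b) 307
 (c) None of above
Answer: b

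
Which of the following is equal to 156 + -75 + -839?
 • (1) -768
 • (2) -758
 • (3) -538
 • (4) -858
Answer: 2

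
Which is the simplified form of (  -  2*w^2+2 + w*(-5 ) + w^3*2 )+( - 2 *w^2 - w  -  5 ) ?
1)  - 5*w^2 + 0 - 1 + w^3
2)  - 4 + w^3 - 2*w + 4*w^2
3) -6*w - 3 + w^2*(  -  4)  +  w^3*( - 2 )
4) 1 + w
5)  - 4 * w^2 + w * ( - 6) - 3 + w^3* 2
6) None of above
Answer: 5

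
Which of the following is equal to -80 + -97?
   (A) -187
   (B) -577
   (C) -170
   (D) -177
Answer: D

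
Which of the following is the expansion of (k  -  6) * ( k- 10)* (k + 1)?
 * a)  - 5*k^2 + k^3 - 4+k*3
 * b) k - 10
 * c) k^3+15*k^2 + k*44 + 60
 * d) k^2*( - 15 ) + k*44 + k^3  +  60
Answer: d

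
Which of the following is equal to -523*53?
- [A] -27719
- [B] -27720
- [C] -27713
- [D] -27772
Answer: A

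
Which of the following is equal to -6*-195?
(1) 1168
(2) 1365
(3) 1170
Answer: 3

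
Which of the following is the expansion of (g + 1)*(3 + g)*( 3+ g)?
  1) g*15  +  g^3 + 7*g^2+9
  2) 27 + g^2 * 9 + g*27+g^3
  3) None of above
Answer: 1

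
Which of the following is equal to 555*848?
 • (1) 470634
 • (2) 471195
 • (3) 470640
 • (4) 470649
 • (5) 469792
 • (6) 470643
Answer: 3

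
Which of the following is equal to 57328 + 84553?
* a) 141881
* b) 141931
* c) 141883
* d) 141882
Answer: a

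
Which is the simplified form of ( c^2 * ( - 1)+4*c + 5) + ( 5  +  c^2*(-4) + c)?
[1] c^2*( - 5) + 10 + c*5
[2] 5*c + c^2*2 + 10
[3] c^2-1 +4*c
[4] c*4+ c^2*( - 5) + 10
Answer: 1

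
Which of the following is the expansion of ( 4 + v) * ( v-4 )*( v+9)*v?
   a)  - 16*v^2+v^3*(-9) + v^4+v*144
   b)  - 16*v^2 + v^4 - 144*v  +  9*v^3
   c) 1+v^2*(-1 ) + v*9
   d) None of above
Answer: b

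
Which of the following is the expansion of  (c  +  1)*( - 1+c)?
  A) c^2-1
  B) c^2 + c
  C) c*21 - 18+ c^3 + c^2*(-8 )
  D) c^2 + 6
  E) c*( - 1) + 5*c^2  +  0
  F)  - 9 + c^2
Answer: A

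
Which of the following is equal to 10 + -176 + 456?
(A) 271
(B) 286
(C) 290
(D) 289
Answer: C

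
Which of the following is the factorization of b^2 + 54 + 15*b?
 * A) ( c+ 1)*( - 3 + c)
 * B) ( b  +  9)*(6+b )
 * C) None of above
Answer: B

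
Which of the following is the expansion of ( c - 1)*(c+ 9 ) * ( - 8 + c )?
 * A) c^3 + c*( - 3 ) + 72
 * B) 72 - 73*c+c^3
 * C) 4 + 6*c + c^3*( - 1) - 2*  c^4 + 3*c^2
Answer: B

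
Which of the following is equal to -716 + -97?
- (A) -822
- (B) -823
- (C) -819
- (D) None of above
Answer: D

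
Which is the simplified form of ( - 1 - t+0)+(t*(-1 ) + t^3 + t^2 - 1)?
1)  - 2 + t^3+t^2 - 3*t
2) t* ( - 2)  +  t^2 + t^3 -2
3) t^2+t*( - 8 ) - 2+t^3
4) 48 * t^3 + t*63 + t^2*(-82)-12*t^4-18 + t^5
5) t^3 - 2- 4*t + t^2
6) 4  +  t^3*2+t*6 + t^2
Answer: 2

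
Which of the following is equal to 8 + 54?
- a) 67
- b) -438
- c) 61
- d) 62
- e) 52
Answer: d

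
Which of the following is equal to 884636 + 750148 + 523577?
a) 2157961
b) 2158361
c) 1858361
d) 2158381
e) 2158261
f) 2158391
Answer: b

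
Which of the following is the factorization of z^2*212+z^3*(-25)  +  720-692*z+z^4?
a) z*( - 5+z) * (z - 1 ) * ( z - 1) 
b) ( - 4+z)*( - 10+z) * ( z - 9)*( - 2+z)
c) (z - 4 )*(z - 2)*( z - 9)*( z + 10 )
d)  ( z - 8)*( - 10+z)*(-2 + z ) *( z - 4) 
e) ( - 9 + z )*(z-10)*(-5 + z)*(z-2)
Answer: b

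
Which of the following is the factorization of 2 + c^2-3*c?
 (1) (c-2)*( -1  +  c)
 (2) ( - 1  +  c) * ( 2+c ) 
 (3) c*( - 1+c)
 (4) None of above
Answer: 1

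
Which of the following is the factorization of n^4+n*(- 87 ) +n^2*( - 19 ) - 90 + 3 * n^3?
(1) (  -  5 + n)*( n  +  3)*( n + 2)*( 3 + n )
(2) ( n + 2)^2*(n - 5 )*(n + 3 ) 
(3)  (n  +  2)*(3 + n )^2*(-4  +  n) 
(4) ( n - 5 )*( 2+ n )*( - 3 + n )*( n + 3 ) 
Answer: 1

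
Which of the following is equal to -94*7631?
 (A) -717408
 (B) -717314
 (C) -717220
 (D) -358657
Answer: B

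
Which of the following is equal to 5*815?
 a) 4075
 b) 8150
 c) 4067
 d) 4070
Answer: a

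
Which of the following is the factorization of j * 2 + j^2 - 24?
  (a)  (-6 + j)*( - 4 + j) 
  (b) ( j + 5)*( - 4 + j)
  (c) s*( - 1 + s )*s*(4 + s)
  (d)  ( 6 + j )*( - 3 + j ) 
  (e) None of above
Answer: e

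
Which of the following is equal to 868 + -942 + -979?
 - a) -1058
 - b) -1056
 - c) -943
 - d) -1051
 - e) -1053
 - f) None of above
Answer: e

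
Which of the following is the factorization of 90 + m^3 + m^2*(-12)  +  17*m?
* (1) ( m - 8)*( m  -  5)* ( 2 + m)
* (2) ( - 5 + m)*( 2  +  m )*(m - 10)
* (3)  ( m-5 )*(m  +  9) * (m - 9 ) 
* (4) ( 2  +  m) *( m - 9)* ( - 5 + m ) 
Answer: 4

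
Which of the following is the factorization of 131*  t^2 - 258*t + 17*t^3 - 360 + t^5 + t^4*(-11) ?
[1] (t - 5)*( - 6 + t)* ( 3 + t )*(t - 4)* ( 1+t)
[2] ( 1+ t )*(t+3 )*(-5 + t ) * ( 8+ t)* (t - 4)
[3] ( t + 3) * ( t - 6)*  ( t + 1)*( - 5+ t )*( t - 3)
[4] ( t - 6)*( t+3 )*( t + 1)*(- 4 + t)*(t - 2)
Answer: 1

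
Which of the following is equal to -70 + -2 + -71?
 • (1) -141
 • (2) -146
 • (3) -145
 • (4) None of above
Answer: 4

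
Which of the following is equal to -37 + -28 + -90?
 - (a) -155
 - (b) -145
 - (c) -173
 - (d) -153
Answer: a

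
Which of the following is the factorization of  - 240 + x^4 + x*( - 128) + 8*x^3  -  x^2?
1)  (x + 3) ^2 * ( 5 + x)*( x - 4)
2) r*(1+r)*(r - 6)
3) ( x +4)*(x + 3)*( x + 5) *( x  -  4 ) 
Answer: 3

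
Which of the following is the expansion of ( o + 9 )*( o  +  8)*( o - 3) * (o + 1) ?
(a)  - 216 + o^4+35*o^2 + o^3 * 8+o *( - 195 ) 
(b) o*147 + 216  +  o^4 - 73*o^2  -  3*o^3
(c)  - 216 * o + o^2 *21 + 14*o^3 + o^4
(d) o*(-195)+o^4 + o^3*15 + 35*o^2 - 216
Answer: d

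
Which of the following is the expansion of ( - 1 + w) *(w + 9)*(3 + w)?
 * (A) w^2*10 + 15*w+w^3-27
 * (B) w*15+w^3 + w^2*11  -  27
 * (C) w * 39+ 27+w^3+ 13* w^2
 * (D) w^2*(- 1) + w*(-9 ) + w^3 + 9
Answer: B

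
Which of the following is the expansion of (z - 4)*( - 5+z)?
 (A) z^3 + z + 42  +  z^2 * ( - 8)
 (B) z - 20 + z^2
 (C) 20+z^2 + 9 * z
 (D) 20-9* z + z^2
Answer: D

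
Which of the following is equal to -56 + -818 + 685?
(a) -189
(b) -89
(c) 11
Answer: a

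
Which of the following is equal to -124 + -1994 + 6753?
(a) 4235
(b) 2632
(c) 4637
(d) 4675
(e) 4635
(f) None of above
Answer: e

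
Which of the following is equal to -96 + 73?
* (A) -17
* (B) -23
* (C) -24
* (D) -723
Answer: B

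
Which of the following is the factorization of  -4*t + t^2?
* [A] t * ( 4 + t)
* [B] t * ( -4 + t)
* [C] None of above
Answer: B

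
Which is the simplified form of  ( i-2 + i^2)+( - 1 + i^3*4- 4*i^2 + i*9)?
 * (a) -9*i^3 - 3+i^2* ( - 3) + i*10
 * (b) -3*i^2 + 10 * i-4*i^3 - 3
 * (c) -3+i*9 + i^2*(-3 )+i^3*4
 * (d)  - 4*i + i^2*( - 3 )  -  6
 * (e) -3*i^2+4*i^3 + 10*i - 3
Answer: e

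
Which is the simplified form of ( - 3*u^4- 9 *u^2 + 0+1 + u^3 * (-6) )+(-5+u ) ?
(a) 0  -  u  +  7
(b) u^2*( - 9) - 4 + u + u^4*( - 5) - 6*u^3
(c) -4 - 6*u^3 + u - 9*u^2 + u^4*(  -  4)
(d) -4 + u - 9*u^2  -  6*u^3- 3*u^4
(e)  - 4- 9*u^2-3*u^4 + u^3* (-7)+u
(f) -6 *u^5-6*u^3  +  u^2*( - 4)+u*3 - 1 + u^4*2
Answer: d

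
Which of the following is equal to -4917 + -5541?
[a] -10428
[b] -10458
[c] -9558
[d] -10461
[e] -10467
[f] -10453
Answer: b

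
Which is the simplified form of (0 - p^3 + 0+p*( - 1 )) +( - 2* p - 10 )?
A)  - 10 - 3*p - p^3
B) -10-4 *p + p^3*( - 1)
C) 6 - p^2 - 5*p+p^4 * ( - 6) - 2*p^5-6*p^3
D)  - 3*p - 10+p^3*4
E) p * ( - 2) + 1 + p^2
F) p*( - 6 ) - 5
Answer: A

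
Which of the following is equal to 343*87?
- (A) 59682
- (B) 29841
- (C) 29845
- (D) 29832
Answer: B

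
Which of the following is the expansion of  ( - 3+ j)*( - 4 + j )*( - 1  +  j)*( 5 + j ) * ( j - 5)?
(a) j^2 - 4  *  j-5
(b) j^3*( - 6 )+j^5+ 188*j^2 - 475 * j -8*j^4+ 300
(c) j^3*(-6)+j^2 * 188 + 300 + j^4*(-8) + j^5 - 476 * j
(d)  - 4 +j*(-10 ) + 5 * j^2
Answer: b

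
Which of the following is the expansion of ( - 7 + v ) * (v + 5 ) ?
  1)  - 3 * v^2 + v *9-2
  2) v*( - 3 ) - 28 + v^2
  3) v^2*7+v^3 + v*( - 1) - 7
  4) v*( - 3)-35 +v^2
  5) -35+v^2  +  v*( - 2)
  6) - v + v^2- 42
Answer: 5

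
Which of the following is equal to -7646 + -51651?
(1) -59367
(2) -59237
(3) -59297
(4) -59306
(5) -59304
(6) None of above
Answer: 3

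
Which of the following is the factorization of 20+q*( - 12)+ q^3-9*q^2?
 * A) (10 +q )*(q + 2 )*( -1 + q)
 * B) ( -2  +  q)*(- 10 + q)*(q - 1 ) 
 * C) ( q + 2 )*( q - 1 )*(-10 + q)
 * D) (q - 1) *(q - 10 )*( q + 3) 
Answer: C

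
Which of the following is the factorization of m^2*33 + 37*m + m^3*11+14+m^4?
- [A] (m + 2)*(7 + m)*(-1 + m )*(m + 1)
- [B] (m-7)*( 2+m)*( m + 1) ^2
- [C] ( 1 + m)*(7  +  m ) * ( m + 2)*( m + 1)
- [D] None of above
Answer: C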